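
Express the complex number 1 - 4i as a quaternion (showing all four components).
1 - 4i + 0j + 0k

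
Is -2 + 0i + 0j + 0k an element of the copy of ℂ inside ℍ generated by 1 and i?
Yes. The quaternion -2 has j- and k-coefficients y = z = 0, so it lies in the complex subalgebra spanned by 1 and i.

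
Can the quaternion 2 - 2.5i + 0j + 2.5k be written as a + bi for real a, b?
No. The quaternion 2 - 2.5i + 2.5k has j-coefficient y = 0 and k-coefficient z = 2.5, not both zero, so it does not lie in the complex subalgebra spanned by 1 and i.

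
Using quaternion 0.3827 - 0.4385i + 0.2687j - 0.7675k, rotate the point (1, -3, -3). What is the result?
(-4.014, 1.095, 1.299)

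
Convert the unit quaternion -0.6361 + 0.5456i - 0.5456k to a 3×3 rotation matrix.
[[0.4046, -0.6941, -0.5954], [0.6941, -0.1907, 0.6941], [-0.5954, -0.6941, 0.4046]]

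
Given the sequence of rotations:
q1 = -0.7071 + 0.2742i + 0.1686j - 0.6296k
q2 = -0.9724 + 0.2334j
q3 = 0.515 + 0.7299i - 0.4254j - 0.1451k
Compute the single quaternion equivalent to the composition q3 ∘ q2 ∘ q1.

q2 · q1 = 0.6482 - 0.4136i - 0.329j + 0.5482k
q3 · q2 · q1 = 0.5753 - 0.0208i - 0.7853j - 0.2278k
0.5753 - 0.0208i - 0.7853j - 0.2278k


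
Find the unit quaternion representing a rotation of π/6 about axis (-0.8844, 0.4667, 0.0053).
0.9659 - 0.2289i + 0.1208j + 0.0014k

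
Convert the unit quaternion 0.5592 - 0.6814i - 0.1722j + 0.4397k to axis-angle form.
axis = (-0.8219, -0.2077, 0.5304), θ = 112°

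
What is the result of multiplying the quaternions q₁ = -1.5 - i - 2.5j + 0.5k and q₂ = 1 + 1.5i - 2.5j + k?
-6.75 - 4.5i + 3j + 5.25k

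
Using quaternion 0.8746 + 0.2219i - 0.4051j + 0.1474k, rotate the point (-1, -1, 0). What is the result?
(-0.191, -0.936, -1.043)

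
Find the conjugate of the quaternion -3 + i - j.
-3 - i + j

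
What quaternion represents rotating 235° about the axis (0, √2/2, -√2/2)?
-0.4617 + 0.6272j - 0.6272k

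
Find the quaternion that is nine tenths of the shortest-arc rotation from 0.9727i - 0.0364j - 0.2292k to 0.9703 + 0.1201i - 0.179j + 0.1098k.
0.9458 + 0.2605i - 0.1798j + 0.0732k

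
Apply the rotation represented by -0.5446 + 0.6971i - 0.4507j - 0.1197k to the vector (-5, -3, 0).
(-0.549, 2.492, 5.243)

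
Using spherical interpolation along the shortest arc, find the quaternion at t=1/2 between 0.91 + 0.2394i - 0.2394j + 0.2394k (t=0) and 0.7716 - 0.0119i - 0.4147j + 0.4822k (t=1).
0.8595 + 0.1163i - 0.3343j + 0.3688k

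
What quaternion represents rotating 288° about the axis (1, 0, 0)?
-0.809 + 0.5878i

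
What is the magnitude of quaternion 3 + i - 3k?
√19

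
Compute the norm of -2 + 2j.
√8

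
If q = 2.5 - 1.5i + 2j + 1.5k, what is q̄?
2.5 + 1.5i - 2j - 1.5k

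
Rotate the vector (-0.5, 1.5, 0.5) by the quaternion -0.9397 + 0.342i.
(-0.5, 1.47, -0.581)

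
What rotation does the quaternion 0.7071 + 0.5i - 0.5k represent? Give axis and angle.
axis = (√2/2, 0, -√2/2), θ = π/2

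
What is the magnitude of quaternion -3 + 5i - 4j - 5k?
√75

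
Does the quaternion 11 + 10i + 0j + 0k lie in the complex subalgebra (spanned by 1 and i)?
Yes. The quaternion 11 + 10i has j- and k-coefficients y = z = 0, so it lies in the complex subalgebra spanned by 1 and i.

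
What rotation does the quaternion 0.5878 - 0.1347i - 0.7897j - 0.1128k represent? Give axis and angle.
axis = (-0.1665, -0.9761, -0.1394), θ = 108°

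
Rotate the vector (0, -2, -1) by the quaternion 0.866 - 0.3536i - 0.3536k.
(-1.475, -1.612, 0.475)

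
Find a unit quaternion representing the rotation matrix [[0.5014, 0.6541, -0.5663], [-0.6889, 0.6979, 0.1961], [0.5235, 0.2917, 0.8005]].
0.866 + 0.0276i - 0.3146j - 0.3877k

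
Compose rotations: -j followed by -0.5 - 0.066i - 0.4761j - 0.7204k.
-0.4761 - 0.7204i + 0.5j + 0.066k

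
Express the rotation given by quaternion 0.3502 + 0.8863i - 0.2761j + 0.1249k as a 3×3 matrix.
[[0.8163, -0.5769, 0.028], [-0.4019, -0.6023, -0.6897], [0.4148, 0.5518, -0.7235]]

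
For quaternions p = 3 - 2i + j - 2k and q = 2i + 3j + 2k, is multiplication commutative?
No: pq = 5 + 14i + 9j - 2k ≠ 5 - 2i + 9j + 14k = qp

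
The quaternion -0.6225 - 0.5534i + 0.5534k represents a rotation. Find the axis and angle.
axis = (-√2/2, 0, √2/2), θ = 257°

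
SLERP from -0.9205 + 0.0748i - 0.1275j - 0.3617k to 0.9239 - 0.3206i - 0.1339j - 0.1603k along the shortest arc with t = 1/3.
-0.9661 + 0.1656i - 0.0409j - 0.1939k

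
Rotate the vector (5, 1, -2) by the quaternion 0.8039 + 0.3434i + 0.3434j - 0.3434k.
(2.797, 0.523, -4.68)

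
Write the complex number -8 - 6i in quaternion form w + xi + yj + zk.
-8 - 6i + 0j + 0k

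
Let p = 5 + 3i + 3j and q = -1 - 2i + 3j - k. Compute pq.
-8 - 16i + 15j + 10k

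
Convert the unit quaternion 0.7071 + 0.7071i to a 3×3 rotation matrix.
[[1, 0, 0], [0, 0, -1], [0, 1, 0]]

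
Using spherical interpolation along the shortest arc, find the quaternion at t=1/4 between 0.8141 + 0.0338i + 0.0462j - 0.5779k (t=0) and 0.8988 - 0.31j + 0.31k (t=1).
0.9242 + 0.0274i - 0.0538j - 0.3771k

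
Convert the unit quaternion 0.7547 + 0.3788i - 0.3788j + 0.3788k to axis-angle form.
axis = (√3/3, -√3/3, √3/3), θ = 82°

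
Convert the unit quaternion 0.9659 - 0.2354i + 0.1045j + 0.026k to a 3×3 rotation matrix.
[[0.9768, -0.0994, 0.1896], [0.001, 0.8878, 0.4602], [-0.2141, -0.4493, 0.8673]]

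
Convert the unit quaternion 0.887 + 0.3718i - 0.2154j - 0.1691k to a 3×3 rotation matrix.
[[0.85, 0.1398, -0.5079], [-0.4602, 0.6663, -0.5867], [0.2564, 0.7324, 0.6307]]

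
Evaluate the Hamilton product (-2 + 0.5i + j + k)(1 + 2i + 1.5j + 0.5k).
-5 - 4.5i - 0.25j - 1.25k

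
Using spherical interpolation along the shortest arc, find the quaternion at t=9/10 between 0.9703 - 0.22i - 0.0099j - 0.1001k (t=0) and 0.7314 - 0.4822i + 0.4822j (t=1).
0.7702 - 0.463i + 0.4385j - 0.0107k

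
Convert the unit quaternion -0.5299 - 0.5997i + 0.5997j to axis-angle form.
axis = (-√2/2, √2/2, 0), θ = 244°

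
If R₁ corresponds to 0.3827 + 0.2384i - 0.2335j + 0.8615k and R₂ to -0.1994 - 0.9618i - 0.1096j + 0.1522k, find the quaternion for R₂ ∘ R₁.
-0.0037 - 0.4745i + 0.8695j + 0.1372k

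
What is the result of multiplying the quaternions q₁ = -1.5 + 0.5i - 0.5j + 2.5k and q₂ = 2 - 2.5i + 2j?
-0.75 - 0.25i - 10.25j + 4.75k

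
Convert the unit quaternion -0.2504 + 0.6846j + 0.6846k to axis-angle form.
axis = (0, √2/2, √2/2), θ = 209°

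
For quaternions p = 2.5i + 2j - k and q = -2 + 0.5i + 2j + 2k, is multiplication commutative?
No: pq = -3.25 + i - 9.5j + 6k ≠ -3.25 - 11i + 1.5j - 2k = qp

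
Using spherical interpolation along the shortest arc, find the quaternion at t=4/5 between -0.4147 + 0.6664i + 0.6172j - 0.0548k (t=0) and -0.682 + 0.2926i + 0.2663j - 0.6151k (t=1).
-0.6623 + 0.3935i + 0.3605j - 0.5259k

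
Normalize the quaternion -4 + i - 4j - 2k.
-0.6576 + 0.1644i - 0.6576j - 0.3288k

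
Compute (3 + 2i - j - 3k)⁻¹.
0.1304 - 0.087i + 0.0435j + 0.1304k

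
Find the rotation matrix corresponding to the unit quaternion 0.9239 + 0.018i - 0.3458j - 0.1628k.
[[0.7078, 0.2884, -0.6448], [-0.3133, 0.9463, 0.0793], [0.6331, 0.1459, 0.7602]]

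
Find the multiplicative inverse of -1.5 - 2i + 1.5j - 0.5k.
-0.1714 + 0.2286i - 0.1714j + 0.0571k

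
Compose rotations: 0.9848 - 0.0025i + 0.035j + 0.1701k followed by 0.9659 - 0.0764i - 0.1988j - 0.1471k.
0.983 - 0.1063i - 0.1486j + 0.0163k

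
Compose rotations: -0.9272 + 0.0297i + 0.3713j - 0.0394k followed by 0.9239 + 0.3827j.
-0.9987 + 0.0124i - 0.0118j - 0.0478k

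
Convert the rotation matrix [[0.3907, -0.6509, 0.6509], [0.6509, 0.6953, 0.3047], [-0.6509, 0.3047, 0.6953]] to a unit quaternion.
0.8339 + 0.3903j + 0.3903k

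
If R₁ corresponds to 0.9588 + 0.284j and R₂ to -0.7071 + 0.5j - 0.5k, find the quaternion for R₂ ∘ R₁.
-0.82 + 0.142i + 0.2786j - 0.4794k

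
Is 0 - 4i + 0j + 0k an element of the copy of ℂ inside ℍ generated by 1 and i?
Yes. The quaternion -4i has j- and k-coefficients y = z = 0, so it lies in the complex subalgebra spanned by 1 and i.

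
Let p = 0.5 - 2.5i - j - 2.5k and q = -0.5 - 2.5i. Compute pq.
-6.5 + 6.75j - 1.25k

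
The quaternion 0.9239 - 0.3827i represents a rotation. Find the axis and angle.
axis = (-1, 0, 0), θ = π/4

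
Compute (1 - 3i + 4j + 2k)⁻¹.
0.0333 + 0.1i - 0.1333j - 0.0667k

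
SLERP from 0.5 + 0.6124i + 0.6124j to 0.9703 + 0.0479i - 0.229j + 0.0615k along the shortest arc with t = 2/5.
0.8308 + 0.4552i + 0.3187j + 0.0303k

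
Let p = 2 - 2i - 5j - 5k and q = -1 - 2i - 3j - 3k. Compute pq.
-36 - 2i + 3j - 5k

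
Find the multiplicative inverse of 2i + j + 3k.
-0.1429i - 0.0714j - 0.2143k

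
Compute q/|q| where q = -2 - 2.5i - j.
-0.5963 - 0.7454i - 0.2981j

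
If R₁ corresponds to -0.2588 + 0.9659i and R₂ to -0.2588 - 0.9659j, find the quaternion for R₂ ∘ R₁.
0.067 - 0.25i + 0.25j + 0.933k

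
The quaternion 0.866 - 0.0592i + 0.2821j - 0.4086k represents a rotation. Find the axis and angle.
axis = (-0.1184, 0.5642, -0.8171), θ = π/3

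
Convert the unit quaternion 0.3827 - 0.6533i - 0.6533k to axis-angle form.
axis = (-√2/2, 0, -√2/2), θ = 3π/4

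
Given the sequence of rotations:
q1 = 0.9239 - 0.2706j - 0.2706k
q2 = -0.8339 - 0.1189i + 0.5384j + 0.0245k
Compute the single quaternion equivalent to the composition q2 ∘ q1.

q2 · q1 = -0.6181 - 0.2489i + 0.6909j + 0.2805k
-0.6181 - 0.2489i + 0.6909j + 0.2805k


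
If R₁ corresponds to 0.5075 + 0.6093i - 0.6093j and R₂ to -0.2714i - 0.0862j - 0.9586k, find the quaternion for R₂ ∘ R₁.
0.1128 - 0.7218i - 0.6278j - 0.2686k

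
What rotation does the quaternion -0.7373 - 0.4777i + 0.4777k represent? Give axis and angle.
axis = (-√2/2, 0, √2/2), θ = 275°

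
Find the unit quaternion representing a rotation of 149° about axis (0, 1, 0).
0.2672 + 0.9636j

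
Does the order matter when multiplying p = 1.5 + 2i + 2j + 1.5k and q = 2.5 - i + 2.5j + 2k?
Yes: pq = -2.25 + 3.75i + 3.25j + 13.75k ≠ -2.25 + 3.25i + 14.25j - 0.25k = qp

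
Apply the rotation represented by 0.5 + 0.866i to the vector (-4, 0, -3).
(-4, 2.598, 1.5)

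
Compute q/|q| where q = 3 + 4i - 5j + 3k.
0.3906 + 0.5208i - 0.6509j + 0.3906k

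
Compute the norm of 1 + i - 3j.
√11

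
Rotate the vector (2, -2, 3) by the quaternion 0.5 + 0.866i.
(2, -1.598, -3.232)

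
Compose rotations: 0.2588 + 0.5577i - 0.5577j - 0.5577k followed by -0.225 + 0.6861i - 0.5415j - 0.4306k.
-0.983 + 0.1139i + 0.1278j - 0.0666k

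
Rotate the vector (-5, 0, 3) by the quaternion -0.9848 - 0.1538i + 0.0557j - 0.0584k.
(-5.21, -1.418, 2.201)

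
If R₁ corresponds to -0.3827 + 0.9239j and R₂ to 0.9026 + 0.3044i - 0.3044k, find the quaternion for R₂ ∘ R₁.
-0.3454 + 0.1647i + 0.8339j + 0.3977k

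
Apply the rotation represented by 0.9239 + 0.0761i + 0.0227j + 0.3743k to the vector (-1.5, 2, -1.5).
(-2.603, 0.559, -1.188)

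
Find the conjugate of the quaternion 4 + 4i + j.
4 - 4i - j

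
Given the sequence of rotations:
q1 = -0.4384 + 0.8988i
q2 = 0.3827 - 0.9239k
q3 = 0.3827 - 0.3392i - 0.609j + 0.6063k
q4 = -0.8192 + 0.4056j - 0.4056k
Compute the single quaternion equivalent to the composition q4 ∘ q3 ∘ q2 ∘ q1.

q2 · q1 = -0.1678 + 0.344i - 0.8304j + 0.405k
q3 · q2 · q1 = -0.6988 + 0.4454i + 0.1303j + 0.5444k
q4 · q3 · q2 · q1 = 0.7404 - 0.0912i - 0.5708j - 0.3432k
0.7404 - 0.0912i - 0.5708j - 0.3432k


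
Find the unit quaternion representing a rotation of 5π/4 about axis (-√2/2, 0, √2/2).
-0.3827 - 0.6533i + 0.6533k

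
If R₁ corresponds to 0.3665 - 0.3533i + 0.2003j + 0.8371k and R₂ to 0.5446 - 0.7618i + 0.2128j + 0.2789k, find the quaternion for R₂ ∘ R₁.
-0.3456 - 0.3493i + 0.7262j + 0.4807k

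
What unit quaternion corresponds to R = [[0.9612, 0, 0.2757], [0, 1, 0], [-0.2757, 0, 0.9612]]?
0.9903 + 0.1392j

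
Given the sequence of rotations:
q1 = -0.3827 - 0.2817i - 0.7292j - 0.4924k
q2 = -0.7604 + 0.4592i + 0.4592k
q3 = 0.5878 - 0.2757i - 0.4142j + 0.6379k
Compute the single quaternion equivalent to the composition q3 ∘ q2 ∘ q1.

q2 · q1 = 0.6465 + 0.3733i + 0.6512j - 0.1362k
q3 · q2 · q1 = 0.8395 - 0.3178i + 0.3156j + 0.3074k
0.8395 - 0.3178i + 0.3156j + 0.3074k


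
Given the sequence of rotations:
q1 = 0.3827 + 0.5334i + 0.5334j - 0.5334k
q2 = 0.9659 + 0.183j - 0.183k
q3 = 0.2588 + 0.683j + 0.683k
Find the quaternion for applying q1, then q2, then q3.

q2 · q1 = 0.1744 + 0.5152i + 0.4876j - 0.6829k
q3 · q2 · q1 = 0.1785 - 0.6661i + 0.5972j - 0.4095k
0.1785 - 0.6661i + 0.5972j - 0.4095k


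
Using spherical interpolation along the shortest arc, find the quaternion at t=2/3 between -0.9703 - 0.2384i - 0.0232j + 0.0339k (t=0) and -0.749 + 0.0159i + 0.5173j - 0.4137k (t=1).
-0.8872 - 0.0763i + 0.3581j - 0.2807k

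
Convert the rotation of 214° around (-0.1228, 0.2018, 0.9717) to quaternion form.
-0.2924 - 0.1174i + 0.193j + 0.9292k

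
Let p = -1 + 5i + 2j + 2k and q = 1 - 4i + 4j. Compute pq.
11 + i - 10j + 30k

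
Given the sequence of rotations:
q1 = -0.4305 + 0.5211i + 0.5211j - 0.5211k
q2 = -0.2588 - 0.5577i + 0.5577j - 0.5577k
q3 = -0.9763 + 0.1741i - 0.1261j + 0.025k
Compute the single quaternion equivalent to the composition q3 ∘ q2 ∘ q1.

q2 · q1 = -0.1792 + 0.1052i - 0.9562j - 0.2063k
q3 · q2 · q1 = 0.0412 - 0.084i + 0.9947j + 0.0437k
0.0412 - 0.084i + 0.9947j + 0.0437k


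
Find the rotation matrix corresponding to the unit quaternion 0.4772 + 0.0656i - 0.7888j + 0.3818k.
[[-0.536, -0.4679, -0.7027], [0.2609, 0.6999, -0.6649], [0.8029, -0.5397, -0.253]]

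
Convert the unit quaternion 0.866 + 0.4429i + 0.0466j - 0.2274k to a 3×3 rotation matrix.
[[0.8922, 0.4351, -0.1207], [-0.3526, 0.5043, -0.7883], [-0.2821, 0.7459, 0.6033]]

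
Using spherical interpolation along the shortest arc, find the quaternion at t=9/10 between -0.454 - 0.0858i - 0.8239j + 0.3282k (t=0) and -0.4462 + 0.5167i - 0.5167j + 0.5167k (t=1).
-0.4579 + 0.4636i - 0.5627j + 0.5087k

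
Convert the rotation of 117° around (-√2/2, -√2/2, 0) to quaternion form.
0.5225 - 0.6029i - 0.6029j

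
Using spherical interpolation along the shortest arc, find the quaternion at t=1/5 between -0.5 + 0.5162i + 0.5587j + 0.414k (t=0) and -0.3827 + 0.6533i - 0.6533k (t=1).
-0.5509 + 0.638i + 0.501j + 0.1961k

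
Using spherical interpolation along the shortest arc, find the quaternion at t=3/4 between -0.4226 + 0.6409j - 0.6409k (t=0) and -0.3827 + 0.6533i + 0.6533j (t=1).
-0.4299 + 0.5252i + 0.7106j - 0.1855k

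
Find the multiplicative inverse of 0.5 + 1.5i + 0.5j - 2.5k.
0.0556 - 0.1667i - 0.0556j + 0.2778k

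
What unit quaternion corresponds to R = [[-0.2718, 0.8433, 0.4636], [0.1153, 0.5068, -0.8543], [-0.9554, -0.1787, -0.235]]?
0.5 + 0.3378i + 0.7095j - 0.364k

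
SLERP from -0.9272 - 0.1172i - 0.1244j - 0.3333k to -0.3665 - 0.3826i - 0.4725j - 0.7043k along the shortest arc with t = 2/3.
-0.6036 - 0.3156i - 0.3822j - 0.6244k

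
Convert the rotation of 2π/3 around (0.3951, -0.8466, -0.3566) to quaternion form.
0.5 + 0.3422i - 0.7332j - 0.3088k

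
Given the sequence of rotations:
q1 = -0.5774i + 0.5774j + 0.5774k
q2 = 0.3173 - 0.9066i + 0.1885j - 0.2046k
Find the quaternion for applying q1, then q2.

q2 · q1 = -0.5142 + 0.0438i + 0.8248j - 0.2314k
-0.5142 + 0.0438i + 0.8248j - 0.2314k


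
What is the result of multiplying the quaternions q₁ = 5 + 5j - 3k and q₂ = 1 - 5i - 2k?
-1 - 35i + 20j + 12k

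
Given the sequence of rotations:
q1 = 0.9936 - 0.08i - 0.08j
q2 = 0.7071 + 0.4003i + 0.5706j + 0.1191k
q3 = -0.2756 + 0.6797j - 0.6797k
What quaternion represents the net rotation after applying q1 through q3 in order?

q2 · q1 = 0.7802 + 0.3507i + 0.5009j + 0.132k
q3 · q2 · q1 = -0.4658 + 0.3335i + 0.1539j - 0.8051k
-0.4658 + 0.3335i + 0.1539j - 0.8051k


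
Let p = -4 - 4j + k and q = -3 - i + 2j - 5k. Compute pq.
25 + 22i + 3j + 13k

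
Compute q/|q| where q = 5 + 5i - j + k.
0.6934 + 0.6934i - 0.1387j + 0.1387k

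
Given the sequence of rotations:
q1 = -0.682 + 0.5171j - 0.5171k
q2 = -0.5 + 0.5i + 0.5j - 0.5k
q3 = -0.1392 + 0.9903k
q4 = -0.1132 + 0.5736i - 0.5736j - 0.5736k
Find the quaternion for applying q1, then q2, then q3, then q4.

q2 · q1 = -0.1761 - 0.341i - 0.341j + 0.8581k
q3 · q2 · q1 = -0.8253 + 0.3852i - 0.2902j - 0.2938k
q4 · q3 · q2 · q1 = -0.4625 - 0.5149i + 0.4538j + 0.5611k
-0.4625 - 0.5149i + 0.4538j + 0.5611k


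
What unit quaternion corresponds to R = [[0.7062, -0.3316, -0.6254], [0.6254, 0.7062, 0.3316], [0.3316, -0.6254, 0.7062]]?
0.883 - 0.271i - 0.271j + 0.271k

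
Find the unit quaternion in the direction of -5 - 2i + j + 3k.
-0.8006 - 0.3203i + 0.1601j + 0.4804k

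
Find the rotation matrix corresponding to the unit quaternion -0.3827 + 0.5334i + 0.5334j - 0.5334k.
[[-0.1381, 0.1608, -0.9773], [0.9773, -0.1381, -0.1608], [-0.1608, -0.9773, -0.1381]]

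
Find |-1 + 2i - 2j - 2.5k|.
3.905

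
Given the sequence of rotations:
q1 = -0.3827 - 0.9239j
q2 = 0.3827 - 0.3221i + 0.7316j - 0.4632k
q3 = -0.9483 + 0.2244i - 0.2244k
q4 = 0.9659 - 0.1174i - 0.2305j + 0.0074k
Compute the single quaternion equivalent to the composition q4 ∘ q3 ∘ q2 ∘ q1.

q2 · q1 = 0.5295 - 0.3047i - 0.6336j + 0.4749k
q3 · q2 · q1 = -0.3272 + 0.2656i + 0.5626j - 0.7113k
q4 · q3 · q2 · q1 = -0.1499 + 0.4547i + 0.5373j - 0.6943k
-0.1499 + 0.4547i + 0.5373j - 0.6943k


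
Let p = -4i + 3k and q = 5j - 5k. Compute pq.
15 - 15i - 20j - 20k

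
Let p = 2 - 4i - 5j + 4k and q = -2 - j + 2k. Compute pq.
-17 + 2i + 16j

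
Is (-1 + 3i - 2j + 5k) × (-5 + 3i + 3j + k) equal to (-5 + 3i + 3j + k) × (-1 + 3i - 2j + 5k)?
No: pq = -3 - 35i + 19j - 11k ≠ -3 - i - 5j - 41k = qp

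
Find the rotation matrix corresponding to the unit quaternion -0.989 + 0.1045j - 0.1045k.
[[0.9563, -0.2067, -0.2067], [0.2067, 0.9782, -0.0218], [0.2067, -0.0218, 0.9782]]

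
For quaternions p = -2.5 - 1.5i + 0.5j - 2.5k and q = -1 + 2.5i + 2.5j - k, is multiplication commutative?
No: pq = 2.5 + i - 14.5j ≠ 2.5 - 10.5i + j + 10k = qp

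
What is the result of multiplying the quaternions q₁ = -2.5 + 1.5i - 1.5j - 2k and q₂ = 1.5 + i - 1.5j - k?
-9.5 - 1.75i + j - 1.25k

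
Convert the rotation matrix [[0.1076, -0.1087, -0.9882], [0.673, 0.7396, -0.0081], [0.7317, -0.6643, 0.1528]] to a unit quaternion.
0.7071 - 0.232i - 0.6081j + 0.2764k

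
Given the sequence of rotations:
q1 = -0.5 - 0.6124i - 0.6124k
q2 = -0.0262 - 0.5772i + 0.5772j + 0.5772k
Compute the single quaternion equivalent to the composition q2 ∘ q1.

q2 · q1 = 0.0131 - 0.0488i - 0.9956j + 0.0809k
0.0131 - 0.0488i - 0.9956j + 0.0809k


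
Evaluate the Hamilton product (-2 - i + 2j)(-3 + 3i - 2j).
13 - 3i - 2j - 4k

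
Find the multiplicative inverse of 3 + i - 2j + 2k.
0.1667 - 0.0556i + 0.1111j - 0.1111k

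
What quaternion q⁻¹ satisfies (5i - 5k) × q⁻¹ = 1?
-0.1i + 0.1k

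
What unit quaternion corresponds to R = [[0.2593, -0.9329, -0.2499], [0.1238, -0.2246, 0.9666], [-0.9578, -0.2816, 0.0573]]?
0.5225 - 0.5972i + 0.3387j + 0.5056k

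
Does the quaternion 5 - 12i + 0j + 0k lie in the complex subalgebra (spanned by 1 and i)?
Yes. The quaternion 5 - 12i has j- and k-coefficients y = z = 0, so it lies in the complex subalgebra spanned by 1 and i.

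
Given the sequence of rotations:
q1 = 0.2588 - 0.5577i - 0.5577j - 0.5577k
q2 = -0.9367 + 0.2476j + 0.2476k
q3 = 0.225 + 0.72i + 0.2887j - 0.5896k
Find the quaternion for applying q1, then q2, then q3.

q2 · q1 = 0.0338 + 0.5224i + 0.4484j + 0.7246k
q3 · q2 · q1 = -0.0708 + 0.6154i - 0.7191j + 0.3151k
-0.0708 + 0.6154i - 0.7191j + 0.3151k


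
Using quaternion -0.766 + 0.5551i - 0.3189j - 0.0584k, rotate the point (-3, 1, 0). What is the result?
(-2.813, 1.171, 0.847)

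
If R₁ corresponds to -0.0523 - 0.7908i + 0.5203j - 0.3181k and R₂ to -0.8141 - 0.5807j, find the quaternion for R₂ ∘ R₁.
0.3447 + 0.8285i - 0.3932j - 0.2003k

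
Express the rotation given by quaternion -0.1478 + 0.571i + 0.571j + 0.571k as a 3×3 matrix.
[[-0.3042, 0.8209, 0.4833], [0.4833, -0.3042, 0.8209], [0.8209, 0.4833, -0.3042]]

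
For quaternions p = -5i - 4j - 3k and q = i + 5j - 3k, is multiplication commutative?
No: pq = 16 + 27i - 18j - 21k ≠ 16 - 27i + 18j + 21k = qp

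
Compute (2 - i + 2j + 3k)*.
2 + i - 2j - 3k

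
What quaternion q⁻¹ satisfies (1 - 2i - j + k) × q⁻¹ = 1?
0.1429 + 0.2857i + 0.1429j - 0.1429k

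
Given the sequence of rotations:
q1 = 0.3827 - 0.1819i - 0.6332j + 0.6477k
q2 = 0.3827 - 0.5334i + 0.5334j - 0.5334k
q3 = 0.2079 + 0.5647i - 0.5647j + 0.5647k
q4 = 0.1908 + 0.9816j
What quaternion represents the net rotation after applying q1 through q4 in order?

q2 · q1 = 0.7327 - 0.266i + 0.4043j + 0.4785k
q3 · q2 · q1 = 0.2606 - 0.1401i - 0.7501j + 0.5913k
q4 · q3 · q2 · q1 = 0.786 + 0.5537i + 0.1127j + 0.2503k
0.786 + 0.5537i + 0.1127j + 0.2503k


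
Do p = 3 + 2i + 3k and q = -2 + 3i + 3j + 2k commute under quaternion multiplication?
No: pq = -18 - 4i + 14j + 6k ≠ -18 + 14i + 4j - 6k = qp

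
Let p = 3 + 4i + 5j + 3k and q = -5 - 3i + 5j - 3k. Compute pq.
-19 - 59i - 7j + 11k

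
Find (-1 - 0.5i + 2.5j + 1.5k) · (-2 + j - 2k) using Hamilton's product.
2.5 - 5.5i - 7j - 1.5k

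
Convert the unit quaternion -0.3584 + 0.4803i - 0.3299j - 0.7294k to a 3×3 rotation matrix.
[[-0.2817, -0.8397, -0.4642], [0.2059, -0.5254, 0.8255], [-0.9371, 0.137, 0.321]]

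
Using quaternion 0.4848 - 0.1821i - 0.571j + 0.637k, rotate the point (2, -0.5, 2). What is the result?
(-2.294, 0.488, 1.658)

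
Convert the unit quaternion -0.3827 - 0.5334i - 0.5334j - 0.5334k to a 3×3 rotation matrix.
[[-0.1381, 0.1608, 0.9773], [0.9773, -0.1381, 0.1608], [0.1608, 0.9773, -0.1381]]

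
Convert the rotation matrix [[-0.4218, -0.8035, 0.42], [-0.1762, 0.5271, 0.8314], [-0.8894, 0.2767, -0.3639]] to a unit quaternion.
0.4305 - 0.3221i + 0.7604j + 0.3643k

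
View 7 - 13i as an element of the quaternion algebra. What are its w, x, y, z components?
7 - 13i + 0j + 0k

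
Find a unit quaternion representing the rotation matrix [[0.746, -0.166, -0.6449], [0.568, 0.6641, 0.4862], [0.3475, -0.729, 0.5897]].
0.866 - 0.3508i - 0.2865j + 0.2119k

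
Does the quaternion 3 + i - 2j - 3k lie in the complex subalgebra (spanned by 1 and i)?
No. The quaternion 3 + i - 2j - 3k has j-coefficient y = -2 and k-coefficient z = -3, not both zero, so it does not lie in the complex subalgebra spanned by 1 and i.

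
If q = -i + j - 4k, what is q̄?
i - j + 4k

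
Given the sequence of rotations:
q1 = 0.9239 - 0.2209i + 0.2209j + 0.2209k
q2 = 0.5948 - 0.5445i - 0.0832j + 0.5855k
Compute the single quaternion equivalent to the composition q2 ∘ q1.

q2 · q1 = 0.3183 - 0.7822i + 0.0455j + 0.5337k
0.3183 - 0.7822i + 0.0455j + 0.5337k


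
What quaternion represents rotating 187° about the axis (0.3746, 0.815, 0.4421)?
-0.061 + 0.3739i + 0.8135j + 0.4413k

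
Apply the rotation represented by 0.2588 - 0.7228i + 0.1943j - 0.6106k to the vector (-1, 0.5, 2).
(1.805, 0.475, -1.329)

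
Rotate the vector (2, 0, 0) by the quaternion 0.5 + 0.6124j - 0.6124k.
(-1, -1.225, -1.225)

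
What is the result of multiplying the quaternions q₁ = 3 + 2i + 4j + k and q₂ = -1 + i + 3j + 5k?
-22 + 18i - 4j + 16k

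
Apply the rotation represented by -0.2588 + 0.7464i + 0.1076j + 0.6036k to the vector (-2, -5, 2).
(-1.171, 5.551, -0.906)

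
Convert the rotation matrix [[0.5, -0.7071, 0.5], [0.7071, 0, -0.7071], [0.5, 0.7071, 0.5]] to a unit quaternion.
0.7071 + 0.5i + 0.5k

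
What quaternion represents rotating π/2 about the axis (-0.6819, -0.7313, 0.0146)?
0.7071 - 0.4822i - 0.5171j + 0.0103k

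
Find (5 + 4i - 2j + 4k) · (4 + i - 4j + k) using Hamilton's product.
4 + 35i - 28j + 7k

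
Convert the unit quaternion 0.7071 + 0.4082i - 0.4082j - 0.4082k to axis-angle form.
axis = (√3/3, -√3/3, -√3/3), θ = π/2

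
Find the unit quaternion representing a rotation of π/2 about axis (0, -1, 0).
0.7071 - 0.7071j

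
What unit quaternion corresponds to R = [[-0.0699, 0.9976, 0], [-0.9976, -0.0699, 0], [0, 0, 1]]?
0.6819 - 0.7314k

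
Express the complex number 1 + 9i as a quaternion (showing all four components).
1 + 9i + 0j + 0k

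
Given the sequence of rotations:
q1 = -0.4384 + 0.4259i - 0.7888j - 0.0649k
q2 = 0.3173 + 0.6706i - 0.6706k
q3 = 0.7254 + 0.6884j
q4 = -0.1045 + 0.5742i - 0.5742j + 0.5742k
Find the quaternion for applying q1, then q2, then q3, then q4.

q2 · q1 = -0.4682 - 0.6878i - 0.4924j - 0.2556k
q3 · q2 · q1 = -0.0007 - 0.6749i - 0.6795j + 0.2881k
q4 · q3 · q2 · q1 = -0.168 + 0.2949i - 0.4815j - 0.8082k
-0.168 + 0.2949i - 0.4815j - 0.8082k


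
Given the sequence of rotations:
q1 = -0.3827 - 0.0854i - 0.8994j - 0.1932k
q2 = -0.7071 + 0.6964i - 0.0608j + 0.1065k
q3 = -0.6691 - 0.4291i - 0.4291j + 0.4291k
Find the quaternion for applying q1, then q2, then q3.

q2 · q1 = 0.296 - 0.0986i + 0.7847j - 0.5357k
q3 · q2 · q1 = 0.3262 - 0.1679i - 0.9242j + 0.1064k
0.3262 - 0.1679i - 0.9242j + 0.1064k


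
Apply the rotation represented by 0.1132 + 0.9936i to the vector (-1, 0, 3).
(-1, -0.675, -2.923)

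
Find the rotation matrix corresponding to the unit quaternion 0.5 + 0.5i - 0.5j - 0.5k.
[[0, 0, -1], [-1, 0, 0], [0, 1, 0]]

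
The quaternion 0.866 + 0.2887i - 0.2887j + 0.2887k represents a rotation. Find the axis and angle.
axis = (√3/3, -√3/3, √3/3), θ = π/3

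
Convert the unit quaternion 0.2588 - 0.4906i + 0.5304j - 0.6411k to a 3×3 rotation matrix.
[[-0.3847, -0.1886, 0.9036], [-0.8523, -0.3034, -0.4261], [0.3545, -0.934, -0.044]]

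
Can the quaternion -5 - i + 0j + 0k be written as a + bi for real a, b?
Yes. The quaternion -5 - i has j- and k-coefficients y = z = 0, so it lies in the complex subalgebra spanned by 1 and i.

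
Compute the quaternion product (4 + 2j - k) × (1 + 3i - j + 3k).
9 + 17i - 5j + 5k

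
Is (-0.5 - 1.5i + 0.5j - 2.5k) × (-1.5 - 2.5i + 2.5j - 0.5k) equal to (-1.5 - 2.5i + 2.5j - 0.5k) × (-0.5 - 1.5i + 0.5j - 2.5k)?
No: pq = -5.5 + 9.5i + 3.5j + 1.5k ≠ -5.5 - 2.5i - 7.5j + 6.5k = qp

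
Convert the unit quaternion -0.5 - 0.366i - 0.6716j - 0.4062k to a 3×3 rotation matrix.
[[-0.2321, 0.0854, 0.9689], [0.8978, 0.4021, 0.1796], [-0.3743, 0.9116, -0.17]]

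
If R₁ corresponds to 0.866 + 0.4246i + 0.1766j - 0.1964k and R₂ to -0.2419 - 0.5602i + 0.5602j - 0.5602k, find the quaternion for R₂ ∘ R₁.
-0.1806 - 0.5989i + 0.0945j - 0.7744k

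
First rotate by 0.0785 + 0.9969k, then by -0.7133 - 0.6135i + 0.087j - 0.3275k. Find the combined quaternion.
0.2705 + 0.0386i + 0.6184j - 0.7368k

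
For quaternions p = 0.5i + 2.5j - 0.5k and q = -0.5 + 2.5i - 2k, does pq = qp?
No: pq = -2.25 - 5.25i - 1.5j - 6k ≠ -2.25 + 4.75i - j + 6.5k = qp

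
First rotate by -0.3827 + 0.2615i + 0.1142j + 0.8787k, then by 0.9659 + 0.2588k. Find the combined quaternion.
-0.5971 + 0.223i + 0.178j + 0.7497k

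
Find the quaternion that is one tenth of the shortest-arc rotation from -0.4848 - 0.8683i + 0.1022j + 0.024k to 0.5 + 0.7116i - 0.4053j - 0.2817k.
-0.4905 - 0.8595i + 0.1343j + 0.0508k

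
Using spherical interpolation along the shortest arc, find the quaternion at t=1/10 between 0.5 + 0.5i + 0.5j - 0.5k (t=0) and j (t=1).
0.4671 + 0.4671i + 0.5878j - 0.4671k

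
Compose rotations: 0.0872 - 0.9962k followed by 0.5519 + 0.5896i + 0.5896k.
0.6355 + 0.0514i + 0.5874j - 0.4984k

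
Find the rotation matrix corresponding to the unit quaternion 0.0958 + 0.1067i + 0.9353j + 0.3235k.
[[-0.9589, 0.1376, 0.2482], [0.2616, 0.7679, 0.5847], [-0.1102, 0.6256, -0.7723]]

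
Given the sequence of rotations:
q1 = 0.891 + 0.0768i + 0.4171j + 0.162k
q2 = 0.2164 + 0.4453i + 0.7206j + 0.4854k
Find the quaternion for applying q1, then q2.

q2 · q1 = -0.2206 + 0.3277i + 0.6975j + 0.5979k
-0.2206 + 0.3277i + 0.6975j + 0.5979k


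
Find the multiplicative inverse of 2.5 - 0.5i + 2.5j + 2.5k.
0.1316 + 0.0263i - 0.1316j - 0.1316k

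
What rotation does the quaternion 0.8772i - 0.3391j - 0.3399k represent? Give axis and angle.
axis = (0.8772, -0.3391, -0.3399), θ = π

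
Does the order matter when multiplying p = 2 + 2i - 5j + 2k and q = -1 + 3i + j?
Yes: pq = -3 + 2i + 13j + 15k ≠ -3 + 6i + j - 19k = qp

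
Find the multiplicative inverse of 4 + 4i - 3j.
0.0976 - 0.0976i + 0.0732j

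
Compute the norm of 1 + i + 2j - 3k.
√15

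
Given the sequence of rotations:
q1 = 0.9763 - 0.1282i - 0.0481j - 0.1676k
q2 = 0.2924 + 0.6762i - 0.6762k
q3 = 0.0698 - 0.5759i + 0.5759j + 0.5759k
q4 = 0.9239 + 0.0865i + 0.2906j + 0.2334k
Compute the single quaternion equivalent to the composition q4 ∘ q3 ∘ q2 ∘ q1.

q2 · q1 = 0.2588 + 0.5902i + 0.186j - 0.7417k
q3 · q2 · q1 = 0.678 - 0.6421i + 0.0748j - 0.3497k
q4 · q3 · q2 · q1 = 0.7418 - 0.6537i + 0.1465j + 0.0282k
0.7418 - 0.6537i + 0.1465j + 0.0282k


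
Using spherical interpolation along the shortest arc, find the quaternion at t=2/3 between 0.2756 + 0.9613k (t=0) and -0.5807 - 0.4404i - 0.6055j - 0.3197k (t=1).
0.5448 + 0.3296i + 0.4532j + 0.6238k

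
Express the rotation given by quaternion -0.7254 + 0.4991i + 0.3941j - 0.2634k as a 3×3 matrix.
[[0.5506, 0.0112, -0.8347], [0.7755, 0.363, 0.5165], [0.3088, -0.9317, 0.1912]]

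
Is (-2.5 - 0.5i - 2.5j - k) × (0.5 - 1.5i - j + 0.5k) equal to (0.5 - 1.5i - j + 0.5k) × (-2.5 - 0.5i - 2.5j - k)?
No: pq = -4 + 1.25i + 3j - 5k ≠ -4 + 5.75i - 0.5j + 1.5k = qp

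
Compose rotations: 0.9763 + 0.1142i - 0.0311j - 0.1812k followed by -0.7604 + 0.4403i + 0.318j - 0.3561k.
-0.8473 + 0.2743i + 0.3732j - 0.2599k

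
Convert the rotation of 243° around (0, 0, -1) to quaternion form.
-0.5225 - 0.8526k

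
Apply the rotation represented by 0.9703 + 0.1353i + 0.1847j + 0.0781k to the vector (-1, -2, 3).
(0.422, -2.805, 2.44)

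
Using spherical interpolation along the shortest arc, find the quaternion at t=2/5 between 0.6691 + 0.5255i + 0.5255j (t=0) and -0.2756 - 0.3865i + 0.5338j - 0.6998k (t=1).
0.6711 + 0.6215i + 0.1101j + 0.3889k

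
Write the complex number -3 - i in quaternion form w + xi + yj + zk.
-3 - i + 0j + 0k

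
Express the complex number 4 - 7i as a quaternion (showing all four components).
4 - 7i + 0j + 0k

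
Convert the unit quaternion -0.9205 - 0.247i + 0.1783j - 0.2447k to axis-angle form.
axis = (-0.6321, 0.4563, -0.6262), θ = 314°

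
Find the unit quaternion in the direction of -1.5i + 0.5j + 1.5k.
-0.6882i + 0.2294j + 0.6882k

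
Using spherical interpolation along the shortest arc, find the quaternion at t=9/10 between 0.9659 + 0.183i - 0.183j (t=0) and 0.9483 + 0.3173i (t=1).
0.9523 + 0.3045i - 0.0185j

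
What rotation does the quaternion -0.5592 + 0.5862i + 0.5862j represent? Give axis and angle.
axis = (√2/2, √2/2, 0), θ = 248°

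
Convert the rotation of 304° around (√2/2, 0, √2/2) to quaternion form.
-0.8829 + 0.332i + 0.332k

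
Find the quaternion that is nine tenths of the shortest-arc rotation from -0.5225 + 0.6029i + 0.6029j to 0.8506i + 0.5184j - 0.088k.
-0.0555 + 0.8385i + 0.5361j - 0.0801k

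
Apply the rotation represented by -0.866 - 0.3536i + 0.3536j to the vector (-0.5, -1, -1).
(0.488, -0.012, -1.419)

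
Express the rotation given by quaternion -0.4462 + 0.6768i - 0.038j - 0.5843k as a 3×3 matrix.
[[0.3143, -0.5729, -0.757], [0.47, -0.5989, 0.6484], [-0.8248, -0.5596, 0.081]]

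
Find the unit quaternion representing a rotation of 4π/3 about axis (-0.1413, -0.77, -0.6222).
-0.5 - 0.1224i - 0.6668j - 0.5388k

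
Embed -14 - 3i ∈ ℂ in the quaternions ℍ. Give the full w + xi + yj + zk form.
-14 - 3i + 0j + 0k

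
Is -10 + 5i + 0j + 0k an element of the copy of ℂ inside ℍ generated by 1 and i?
Yes. The quaternion -10 + 5i has j- and k-coefficients y = z = 0, so it lies in the complex subalgebra spanned by 1 and i.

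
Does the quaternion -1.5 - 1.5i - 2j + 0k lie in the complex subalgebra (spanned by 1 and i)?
No. The quaternion -1.5 - 1.5i - 2j has j-coefficient y = -2 and k-coefficient z = 0, not both zero, so it does not lie in the complex subalgebra spanned by 1 and i.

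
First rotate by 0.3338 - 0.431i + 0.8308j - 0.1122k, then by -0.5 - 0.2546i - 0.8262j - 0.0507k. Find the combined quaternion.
0.4041 + 0.2653i - 0.6979j - 0.5284k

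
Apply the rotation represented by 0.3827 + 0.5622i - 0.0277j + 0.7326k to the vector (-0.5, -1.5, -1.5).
(-0.279, 1.5, -1.557)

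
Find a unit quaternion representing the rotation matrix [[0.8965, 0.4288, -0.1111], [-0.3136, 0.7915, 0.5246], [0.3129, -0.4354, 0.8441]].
0.9397 - 0.2554i - 0.1128j - 0.1975k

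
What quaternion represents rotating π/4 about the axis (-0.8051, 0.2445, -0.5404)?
0.9239 - 0.3081i + 0.0936j - 0.2068k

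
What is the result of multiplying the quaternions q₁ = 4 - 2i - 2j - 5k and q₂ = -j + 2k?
8 - 9i + 10k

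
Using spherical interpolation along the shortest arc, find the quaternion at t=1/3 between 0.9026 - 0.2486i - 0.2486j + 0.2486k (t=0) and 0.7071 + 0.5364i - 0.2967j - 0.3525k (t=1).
0.9517 + 0.0277i - 0.3025j + 0.0452k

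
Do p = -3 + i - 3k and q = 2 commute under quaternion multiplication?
Yes: pq = qp = -6 + 2i - 6k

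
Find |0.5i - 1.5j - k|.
1.871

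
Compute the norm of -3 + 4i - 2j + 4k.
√45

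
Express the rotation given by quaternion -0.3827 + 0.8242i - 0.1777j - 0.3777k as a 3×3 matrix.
[[0.6515, -0.582, -0.4866], [-0.0038, -0.6439, 0.7651], [-0.7586, -0.4966, -0.4218]]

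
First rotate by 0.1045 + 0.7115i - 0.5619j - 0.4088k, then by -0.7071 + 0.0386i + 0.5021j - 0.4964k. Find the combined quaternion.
-0.0222 - 0.9833i + 0.1124j - 0.1417k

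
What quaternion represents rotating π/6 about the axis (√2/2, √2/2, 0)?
0.9659 + 0.183i + 0.183j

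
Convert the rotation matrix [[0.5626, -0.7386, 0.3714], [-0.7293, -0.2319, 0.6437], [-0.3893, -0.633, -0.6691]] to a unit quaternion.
-0.4067 + 0.7848i - 0.4676j - 0.0057k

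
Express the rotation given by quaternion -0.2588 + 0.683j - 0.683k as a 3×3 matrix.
[[-0.866, -0.3535, -0.3535], [0.3535, 0.067, -0.933], [0.3535, -0.933, 0.067]]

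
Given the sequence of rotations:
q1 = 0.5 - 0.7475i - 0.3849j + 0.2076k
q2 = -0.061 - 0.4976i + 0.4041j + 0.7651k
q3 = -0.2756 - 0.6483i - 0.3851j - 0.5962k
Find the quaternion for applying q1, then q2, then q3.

q2 · q1 = -0.4058 + 0.1752i - 0.2431j + 0.8635k
q3 · q2 · q1 = 0.6466 - 0.2627i + 0.6786j + 0.229k
0.6466 - 0.2627i + 0.6786j + 0.229k


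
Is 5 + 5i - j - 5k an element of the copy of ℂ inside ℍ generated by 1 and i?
No. The quaternion 5 + 5i - j - 5k has j-coefficient y = -1 and k-coefficient z = -5, not both zero, so it does not lie in the complex subalgebra spanned by 1 and i.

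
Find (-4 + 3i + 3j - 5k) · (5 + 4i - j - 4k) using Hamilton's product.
-49 - 18i + 11j - 24k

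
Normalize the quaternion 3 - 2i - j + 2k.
0.7071 - 0.4714i - 0.2357j + 0.4714k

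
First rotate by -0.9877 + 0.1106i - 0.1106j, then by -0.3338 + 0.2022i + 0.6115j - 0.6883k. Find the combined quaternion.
0.375 - 0.3128i - 0.6432j + 0.5898k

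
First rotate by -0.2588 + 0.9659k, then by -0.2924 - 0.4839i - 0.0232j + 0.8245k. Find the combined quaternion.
-0.7207 + 0.1028i + 0.4734j - 0.4958k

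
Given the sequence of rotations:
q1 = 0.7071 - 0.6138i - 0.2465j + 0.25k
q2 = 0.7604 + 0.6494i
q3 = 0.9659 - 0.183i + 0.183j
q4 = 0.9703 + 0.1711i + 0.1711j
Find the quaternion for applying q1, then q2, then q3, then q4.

q2 · q1 = 0.9363 - 0.0075i - 0.3498j + 0.03k
q3 · q2 · q1 = 0.967 - 0.1731i - 0.161j + 0.0944k
q4 · q3 · q2 · q1 = 0.9954 + 0.0136i - 0.0069j + 0.0937k
0.9954 + 0.0136i - 0.0069j + 0.0937k


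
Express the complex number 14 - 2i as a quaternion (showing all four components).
14 - 2i + 0j + 0k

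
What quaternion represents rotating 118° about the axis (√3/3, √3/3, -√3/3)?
0.515 + 0.4949i + 0.4949j - 0.4949k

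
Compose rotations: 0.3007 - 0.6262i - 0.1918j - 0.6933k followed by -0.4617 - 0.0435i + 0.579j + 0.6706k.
0.4099 + 0.0032i - 0.1874j + 0.8927k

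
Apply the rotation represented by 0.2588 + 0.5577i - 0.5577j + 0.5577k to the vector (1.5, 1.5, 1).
(-1.399, -1.777, 0.622)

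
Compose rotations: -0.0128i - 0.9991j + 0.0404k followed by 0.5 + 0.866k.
-0.035 + 0.8588i - 0.5106j + 0.0202k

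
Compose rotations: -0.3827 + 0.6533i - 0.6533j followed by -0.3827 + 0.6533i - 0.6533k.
-0.2803 - 0.9268i - 0.1768j - 0.1768k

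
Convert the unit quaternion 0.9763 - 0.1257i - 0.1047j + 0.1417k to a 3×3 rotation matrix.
[[0.9379, -0.2504, -0.2401], [0.303, 0.9282, 0.2158], [0.1688, -0.2751, 0.9465]]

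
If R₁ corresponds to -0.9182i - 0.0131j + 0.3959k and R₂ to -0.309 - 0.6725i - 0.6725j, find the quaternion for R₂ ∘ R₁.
-0.6263 + 0.0175i + 0.2703j - 0.731k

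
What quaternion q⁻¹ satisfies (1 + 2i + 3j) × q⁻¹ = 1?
0.0714 - 0.1429i - 0.2143j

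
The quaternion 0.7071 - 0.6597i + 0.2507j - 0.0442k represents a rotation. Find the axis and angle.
axis = (-0.9329, 0.3545, -0.0625), θ = π/2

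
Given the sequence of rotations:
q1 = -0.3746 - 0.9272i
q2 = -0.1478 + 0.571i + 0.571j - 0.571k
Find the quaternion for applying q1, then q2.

q2 · q1 = 0.5848 - 0.0769i + 0.3155j + 0.7433k
0.5848 - 0.0769i + 0.3155j + 0.7433k


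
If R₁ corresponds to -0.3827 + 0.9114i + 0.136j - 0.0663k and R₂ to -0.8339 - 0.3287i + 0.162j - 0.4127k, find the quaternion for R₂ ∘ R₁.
0.5693 - 0.5888i - 0.5733j + 0.0209k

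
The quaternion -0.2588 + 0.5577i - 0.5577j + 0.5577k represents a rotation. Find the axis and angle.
axis = (√3/3, -√3/3, √3/3), θ = 7π/6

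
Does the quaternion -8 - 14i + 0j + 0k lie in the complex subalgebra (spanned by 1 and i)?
Yes. The quaternion -8 - 14i has j- and k-coefficients y = z = 0, so it lies in the complex subalgebra spanned by 1 and i.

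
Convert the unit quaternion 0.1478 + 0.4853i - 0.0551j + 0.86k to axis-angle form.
axis = (0.4907, -0.0557, 0.8696), θ = 163°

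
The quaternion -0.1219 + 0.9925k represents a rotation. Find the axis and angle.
axis = (0, 0, 1), θ = 194°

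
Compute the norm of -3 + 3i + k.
√19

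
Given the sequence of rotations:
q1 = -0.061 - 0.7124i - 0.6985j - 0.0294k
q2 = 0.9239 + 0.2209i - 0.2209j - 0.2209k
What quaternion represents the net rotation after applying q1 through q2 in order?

q2 · q1 = -0.0598 - 0.8195i - 0.468j - 0.3254k
-0.0598 - 0.8195i - 0.468j - 0.3254k
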